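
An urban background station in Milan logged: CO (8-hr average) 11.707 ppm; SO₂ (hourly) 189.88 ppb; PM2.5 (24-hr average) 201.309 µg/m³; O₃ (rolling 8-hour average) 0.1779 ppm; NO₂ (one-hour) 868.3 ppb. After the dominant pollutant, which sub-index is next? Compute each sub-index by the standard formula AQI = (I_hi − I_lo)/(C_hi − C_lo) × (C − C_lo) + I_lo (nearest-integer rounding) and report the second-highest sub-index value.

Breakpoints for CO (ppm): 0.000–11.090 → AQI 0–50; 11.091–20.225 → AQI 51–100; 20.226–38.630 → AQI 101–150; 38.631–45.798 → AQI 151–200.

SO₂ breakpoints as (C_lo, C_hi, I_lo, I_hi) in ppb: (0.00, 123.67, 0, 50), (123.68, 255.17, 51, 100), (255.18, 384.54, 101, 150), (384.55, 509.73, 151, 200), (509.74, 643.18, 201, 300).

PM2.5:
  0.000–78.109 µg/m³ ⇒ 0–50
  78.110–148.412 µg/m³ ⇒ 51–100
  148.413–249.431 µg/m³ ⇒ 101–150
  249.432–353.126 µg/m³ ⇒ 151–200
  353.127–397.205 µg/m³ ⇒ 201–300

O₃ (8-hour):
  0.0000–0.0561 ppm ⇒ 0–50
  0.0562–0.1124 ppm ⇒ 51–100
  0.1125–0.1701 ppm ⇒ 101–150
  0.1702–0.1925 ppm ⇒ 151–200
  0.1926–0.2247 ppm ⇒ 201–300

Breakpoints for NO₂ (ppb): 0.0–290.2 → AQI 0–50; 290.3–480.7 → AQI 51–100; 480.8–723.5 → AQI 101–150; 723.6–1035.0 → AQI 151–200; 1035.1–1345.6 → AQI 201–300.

168

CO: 11.707 lies in 11.091–20.225, so I_lo=51, I_hi=100, C_lo=11.091, C_hi=20.225.
(100−51)/(20.225−11.091) × (11.707−11.091) + 51 = 49/9.134 × 0.616 + 51 ≈ 54.30 → 54.
SO₂: 189.88 lies in 123.68–255.17, so I_lo=51, I_hi=100, C_lo=123.68, C_hi=255.17.
(100−51)/(255.17−123.68) × (189.88−123.68) + 51 = 49/131.49 × 66.20 + 51 ≈ 75.67 → 76.
PM2.5: row 148.413–249.431 (AQI 101–150). (150−101)·(201.309−148.413)/(249.431−148.413) + 101 = 49·52.896/101.018 + 101 ≈ 126.66 → 127.
O₃: 0.1779 lies in 0.1702–0.1925, so I_lo=151, I_hi=200, C_lo=0.1702, C_hi=0.1925.
(200−151)/(0.1925−0.1702) × (0.1779−0.1702) + 151 = 49/0.0223 × 0.0077 + 151 ≈ 167.92 → 168.
NO₂: 868.3 lies in 723.6–1035.0, so I_lo=151, I_hi=200, C_lo=723.6, C_hi=1035.0.
(200−151)/(1035.0−723.6) × (868.3−723.6) + 151 = 49/311.4 × 144.7 + 151 ≈ 173.77 → 174.
Sub-indices: CO→54, SO₂→76, PM2.5→127, O₃→168, NO₂→174. Ranked high→low: 174, 168, 127, 76, 54. Second-highest sub-index = 168.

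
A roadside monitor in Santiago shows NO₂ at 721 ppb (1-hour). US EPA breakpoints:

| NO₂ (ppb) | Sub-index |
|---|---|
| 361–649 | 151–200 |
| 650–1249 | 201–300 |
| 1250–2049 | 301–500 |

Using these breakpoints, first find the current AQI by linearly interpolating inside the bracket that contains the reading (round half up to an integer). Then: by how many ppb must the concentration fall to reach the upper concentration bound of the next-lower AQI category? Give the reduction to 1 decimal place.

72.0

NO₂ 721: bracket 650–1249 → index 201–300; slope 99/599, offset 71.
AQI = 201 + 99/599·71 ≈ 212.73 ⇒ 213.
Current AQI 213 is in the Very Unhealthy range (201–300). The next-lower category tops out at AQI 200, whose upper concentration bound is 649 ppb.
Reduction needed = 721 − 649 = 72.0 ppb.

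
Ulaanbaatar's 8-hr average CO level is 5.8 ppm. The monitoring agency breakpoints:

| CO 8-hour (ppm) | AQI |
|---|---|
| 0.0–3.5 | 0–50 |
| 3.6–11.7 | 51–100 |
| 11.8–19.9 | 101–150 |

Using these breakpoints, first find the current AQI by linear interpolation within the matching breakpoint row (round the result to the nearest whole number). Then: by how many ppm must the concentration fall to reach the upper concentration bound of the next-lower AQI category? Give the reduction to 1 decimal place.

2.3

CO: row 3.6–11.7 (AQI 51–100). (100−51)·(5.8−3.6)/(11.7−3.6) + 51 = 49·2.2/8.1 + 51 ≈ 64.31 → 64.
Current AQI 64 is in the Moderate range (51–100). The next-lower category tops out at AQI 50, whose upper concentration bound is 3.5 ppm.
Reduction needed = 5.8 − 3.5 = 2.3 ppm.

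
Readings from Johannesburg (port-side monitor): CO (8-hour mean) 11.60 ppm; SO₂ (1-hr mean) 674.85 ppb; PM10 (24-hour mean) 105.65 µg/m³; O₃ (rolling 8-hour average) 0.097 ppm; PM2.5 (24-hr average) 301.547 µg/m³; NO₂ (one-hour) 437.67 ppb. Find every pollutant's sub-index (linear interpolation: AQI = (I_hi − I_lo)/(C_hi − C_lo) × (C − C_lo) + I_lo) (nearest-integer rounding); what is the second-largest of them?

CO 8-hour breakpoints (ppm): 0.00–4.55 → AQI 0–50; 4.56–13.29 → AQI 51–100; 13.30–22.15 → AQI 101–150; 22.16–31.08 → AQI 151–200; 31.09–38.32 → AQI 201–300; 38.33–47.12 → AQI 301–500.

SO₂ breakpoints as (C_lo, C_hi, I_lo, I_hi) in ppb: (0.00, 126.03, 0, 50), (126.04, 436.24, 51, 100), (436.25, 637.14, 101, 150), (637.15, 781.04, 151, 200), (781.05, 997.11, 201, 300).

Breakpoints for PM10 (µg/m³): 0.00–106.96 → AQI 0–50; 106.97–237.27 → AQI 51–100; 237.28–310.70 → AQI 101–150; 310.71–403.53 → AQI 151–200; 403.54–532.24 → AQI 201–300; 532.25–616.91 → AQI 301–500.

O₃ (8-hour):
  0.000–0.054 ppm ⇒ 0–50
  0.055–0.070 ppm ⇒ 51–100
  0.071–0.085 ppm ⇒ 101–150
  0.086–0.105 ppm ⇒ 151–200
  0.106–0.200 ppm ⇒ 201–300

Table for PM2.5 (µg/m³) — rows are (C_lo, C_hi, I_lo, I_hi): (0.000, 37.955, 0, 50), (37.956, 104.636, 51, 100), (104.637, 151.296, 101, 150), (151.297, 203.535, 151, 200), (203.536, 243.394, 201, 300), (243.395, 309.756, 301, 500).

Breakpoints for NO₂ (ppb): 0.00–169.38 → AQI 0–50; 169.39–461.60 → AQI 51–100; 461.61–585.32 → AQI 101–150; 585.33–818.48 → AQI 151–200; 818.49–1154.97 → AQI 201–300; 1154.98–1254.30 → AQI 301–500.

CO: 11.60 lies in 4.56–13.29, so I_lo=51, I_hi=100, C_lo=4.56, C_hi=13.29.
(100−51)/(13.29−4.56) × (11.60−4.56) + 51 = 49/8.73 × 7.04 + 51 ≈ 90.51 → 91.
SO₂: 674.85 lies in 637.15–781.04, so I_lo=151, I_hi=200, C_lo=637.15, C_hi=781.04.
(200−151)/(781.04−637.15) × (674.85−637.15) + 151 = 49/143.89 × 37.70 + 151 ≈ 163.84 → 164.
PM10: 105.65 ∈ [0.00, 106.96] ↔ index [0, 50].
0 + (105.65−0.00)·(50−0)/(106.96−0.00) = 0 + 105.65·50/106.96 ≈ 49.39, so AQI = 49.
O₃ 0.097: bracket 0.086–0.105 → index 151–200; slope 49/0.019, offset 0.011.
AQI = 151 + 49/0.019·0.011 ≈ 179.37 ⇒ 179.
PM2.5: row 243.395–309.756 (AQI 301–500). (500−301)·(301.547−243.395)/(309.756−243.395) + 301 = 199·58.152/66.361 + 301 ≈ 475.38 → 475.
NO₂: row 169.39–461.60 (AQI 51–100). (100−51)·(437.67−169.39)/(461.60−169.39) + 51 = 49·268.28/292.21 + 51 ≈ 95.99 → 96.
Sub-indices: CO→91, SO₂→164, PM10→49, O₃→179, PM2.5→475, NO₂→96. Ranked high→low: 475, 179, 164, 96, 91, 49. Second-highest sub-index = 179.

179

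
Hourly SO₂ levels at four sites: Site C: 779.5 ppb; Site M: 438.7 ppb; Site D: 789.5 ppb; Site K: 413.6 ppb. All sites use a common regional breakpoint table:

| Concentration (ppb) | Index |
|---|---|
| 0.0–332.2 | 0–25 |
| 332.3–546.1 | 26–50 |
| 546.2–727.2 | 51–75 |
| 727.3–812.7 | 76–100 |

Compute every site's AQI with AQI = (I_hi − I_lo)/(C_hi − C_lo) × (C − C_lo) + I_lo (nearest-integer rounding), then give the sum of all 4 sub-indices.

Site C: 779.5 lies in 727.3–812.7, so I_lo=76, I_hi=100, C_lo=727.3, C_hi=812.7.
(100−76)/(812.7−727.3) × (779.5−727.3) + 76 = 24/85.4 × 52.2 + 76 ≈ 90.67 → 91.
Site M 438.7: bracket 332.3–546.1 → index 26–50; slope 24/213.8, offset 106.4.
AQI = 26 + 24/213.8·106.4 ≈ 37.94 ⇒ 38.
Site D 789.5: bracket 727.3–812.7 → index 76–100; slope 24/85.4, offset 62.2.
AQI = 76 + 24/85.4·62.2 ≈ 93.48 ⇒ 93.
Site K: 413.6 ∈ [332.3, 546.1] ↔ index [26, 50].
26 + (413.6−332.3)·(50−26)/(546.1−332.3) = 26 + 81.3·24/213.8 ≈ 35.13, so AQI = 35.
AQIs: Site C=91, Site M=38, Site D=93, Site K=35. Sum = 91 + 38 + 93 + 35 = 257.

257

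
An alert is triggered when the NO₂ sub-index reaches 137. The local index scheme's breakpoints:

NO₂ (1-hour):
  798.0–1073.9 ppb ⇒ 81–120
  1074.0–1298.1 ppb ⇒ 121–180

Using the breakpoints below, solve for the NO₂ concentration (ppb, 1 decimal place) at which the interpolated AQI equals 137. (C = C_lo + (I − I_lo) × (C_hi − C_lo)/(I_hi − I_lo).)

AQI 137 lies in the 121–180 band, which corresponds to 1074.0–1298.1 ppb.
C = 1074.0 + (137−121)×(1298.1−1074.0)/(180−121) = 1074.0 + 16×224.1/59 ≈ 1134.773 ppb → 1134.8 ppb to 1 dp.

1134.8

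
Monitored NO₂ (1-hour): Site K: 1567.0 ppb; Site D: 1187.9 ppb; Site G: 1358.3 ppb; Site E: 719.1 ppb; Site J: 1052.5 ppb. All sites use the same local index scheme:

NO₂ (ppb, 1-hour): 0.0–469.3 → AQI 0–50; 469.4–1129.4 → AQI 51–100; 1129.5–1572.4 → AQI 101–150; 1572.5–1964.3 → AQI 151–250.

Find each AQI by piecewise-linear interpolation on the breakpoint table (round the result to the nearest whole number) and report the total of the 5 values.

Site K: 1567.0 ∈ [1129.5, 1572.4] ↔ index [101, 150].
101 + (1567.0−1129.5)·(150−101)/(1572.4−1129.5) = 101 + 437.5·49/442.9 ≈ 149.40, so AQI = 149.
Site D: 1187.9 lies in 1129.5–1572.4, so I_lo=101, I_hi=150, C_lo=1129.5, C_hi=1572.4.
(150−101)/(1572.4−1129.5) × (1187.9−1129.5) + 101 = 49/442.9 × 58.4 + 101 ≈ 107.46 → 107.
Site G: 1358.3 lies in 1129.5–1572.4, so I_lo=101, I_hi=150, C_lo=1129.5, C_hi=1572.4.
(150−101)/(1572.4−1129.5) × (1358.3−1129.5) + 101 = 49/442.9 × 228.8 + 101 ≈ 126.31 → 126.
Site E 719.1: bracket 469.4–1129.4 → index 51–100; slope 49/660.0, offset 249.7.
AQI = 51 + 49/660.0·249.7 ≈ 69.54 ⇒ 70.
Site J: 1052.5 lies in 469.4–1129.4, so I_lo=51, I_hi=100, C_lo=469.4, C_hi=1129.4.
(100−51)/(1129.4−469.4) × (1052.5−469.4) + 51 = 49/660.0 × 583.1 + 51 ≈ 94.29 → 94.
AQIs: Site K=149, Site D=107, Site G=126, Site E=70, Site J=94. Sum = 149 + 107 + 126 + 70 + 94 = 546.

546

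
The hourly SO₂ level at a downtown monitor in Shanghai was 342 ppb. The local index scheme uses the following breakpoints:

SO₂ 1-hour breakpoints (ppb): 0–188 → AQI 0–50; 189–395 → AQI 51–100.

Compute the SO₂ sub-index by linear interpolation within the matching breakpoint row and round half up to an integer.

87

SO₂: 342 lies in 189–395, so I_lo=51, I_hi=100, C_lo=189, C_hi=395.
(100−51)/(395−189) × (342−189) + 51 = 49/206 × 153 + 51 ≈ 87.39 → 87.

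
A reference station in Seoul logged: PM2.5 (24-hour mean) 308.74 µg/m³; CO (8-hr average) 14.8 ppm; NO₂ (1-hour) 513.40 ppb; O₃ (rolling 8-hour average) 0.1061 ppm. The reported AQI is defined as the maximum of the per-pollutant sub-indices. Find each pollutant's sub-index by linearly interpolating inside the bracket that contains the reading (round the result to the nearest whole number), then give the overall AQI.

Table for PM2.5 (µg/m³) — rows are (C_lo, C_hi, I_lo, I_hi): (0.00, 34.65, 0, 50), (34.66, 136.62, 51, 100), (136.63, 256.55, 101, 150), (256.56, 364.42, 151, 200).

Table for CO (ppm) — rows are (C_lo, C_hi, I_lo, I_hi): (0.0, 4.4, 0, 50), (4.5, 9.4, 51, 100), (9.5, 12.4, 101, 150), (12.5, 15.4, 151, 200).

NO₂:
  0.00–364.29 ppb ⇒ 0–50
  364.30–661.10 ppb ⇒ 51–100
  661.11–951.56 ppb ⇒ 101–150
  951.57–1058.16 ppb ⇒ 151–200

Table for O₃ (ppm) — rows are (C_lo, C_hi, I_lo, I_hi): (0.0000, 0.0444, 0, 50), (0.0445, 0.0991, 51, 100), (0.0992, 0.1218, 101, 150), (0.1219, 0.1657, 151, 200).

190

PM2.5: row 256.56–364.42 (AQI 151–200). (200−151)·(308.74−256.56)/(364.42−256.56) + 151 = 49·52.18/107.86 + 151 ≈ 174.70 → 175.
CO: 14.8 lies in 12.5–15.4, so I_lo=151, I_hi=200, C_lo=12.5, C_hi=15.4.
(200−151)/(15.4−12.5) × (14.8−12.5) + 151 = 49/2.9 × 2.3 + 151 ≈ 189.86 → 190.
NO₂: 513.40 lies in 364.30–661.10, so I_lo=51, I_hi=100, C_lo=364.30, C_hi=661.10.
(100−51)/(661.10−364.30) × (513.40−364.30) + 51 = 49/296.80 × 149.10 + 51 ≈ 75.62 → 76.
O₃: row 0.0992–0.1218 (AQI 101–150). (150−101)·(0.1061−0.0992)/(0.1218−0.0992) + 101 = 49·0.0069/0.0226 + 101 ≈ 115.96 → 116.
Sub-indices: PM2.5→175, CO→190, NO₂→76, O₃→116. Overall AQI = max = 190; dominant pollutant is CO.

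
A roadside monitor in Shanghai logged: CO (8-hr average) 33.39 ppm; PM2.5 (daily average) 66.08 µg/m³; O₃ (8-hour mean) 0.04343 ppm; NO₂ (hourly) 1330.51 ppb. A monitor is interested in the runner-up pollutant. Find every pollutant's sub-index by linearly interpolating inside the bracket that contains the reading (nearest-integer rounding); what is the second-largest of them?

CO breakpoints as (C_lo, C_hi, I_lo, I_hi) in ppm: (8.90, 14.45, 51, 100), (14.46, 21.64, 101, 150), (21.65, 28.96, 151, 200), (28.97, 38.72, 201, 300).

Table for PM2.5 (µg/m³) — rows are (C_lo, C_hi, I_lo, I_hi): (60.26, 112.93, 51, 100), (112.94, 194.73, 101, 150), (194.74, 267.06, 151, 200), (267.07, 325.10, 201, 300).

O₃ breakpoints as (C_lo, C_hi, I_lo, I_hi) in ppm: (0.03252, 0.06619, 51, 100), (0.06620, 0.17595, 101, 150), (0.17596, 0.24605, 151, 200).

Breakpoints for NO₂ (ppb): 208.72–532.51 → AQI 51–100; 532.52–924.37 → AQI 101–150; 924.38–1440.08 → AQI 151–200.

CO 33.39: bracket 28.97–38.72 → index 201–300; slope 99/9.75, offset 4.42.
AQI = 201 + 99/9.75·4.42 ≈ 245.88 ⇒ 246.
PM2.5 66.08: bracket 60.26–112.93 → index 51–100; slope 49/52.67, offset 5.82.
AQI = 51 + 49/52.67·5.82 ≈ 56.41 ⇒ 56.
O₃: 0.04343 lies in 0.03252–0.06619, so I_lo=51, I_hi=100, C_lo=0.03252, C_hi=0.06619.
(100−51)/(0.06619−0.03252) × (0.04343−0.03252) + 51 = 49/0.03367 × 0.01091 + 51 ≈ 66.88 → 67.
NO₂ 1330.51: bracket 924.38–1440.08 → index 151–200; slope 49/515.70, offset 406.13.
AQI = 151 + 49/515.70·406.13 ≈ 189.59 ⇒ 190.
Sub-indices: CO→246, PM2.5→56, O₃→67, NO₂→190. Ranked high→low: 246, 190, 67, 56. Second-highest sub-index = 190.

190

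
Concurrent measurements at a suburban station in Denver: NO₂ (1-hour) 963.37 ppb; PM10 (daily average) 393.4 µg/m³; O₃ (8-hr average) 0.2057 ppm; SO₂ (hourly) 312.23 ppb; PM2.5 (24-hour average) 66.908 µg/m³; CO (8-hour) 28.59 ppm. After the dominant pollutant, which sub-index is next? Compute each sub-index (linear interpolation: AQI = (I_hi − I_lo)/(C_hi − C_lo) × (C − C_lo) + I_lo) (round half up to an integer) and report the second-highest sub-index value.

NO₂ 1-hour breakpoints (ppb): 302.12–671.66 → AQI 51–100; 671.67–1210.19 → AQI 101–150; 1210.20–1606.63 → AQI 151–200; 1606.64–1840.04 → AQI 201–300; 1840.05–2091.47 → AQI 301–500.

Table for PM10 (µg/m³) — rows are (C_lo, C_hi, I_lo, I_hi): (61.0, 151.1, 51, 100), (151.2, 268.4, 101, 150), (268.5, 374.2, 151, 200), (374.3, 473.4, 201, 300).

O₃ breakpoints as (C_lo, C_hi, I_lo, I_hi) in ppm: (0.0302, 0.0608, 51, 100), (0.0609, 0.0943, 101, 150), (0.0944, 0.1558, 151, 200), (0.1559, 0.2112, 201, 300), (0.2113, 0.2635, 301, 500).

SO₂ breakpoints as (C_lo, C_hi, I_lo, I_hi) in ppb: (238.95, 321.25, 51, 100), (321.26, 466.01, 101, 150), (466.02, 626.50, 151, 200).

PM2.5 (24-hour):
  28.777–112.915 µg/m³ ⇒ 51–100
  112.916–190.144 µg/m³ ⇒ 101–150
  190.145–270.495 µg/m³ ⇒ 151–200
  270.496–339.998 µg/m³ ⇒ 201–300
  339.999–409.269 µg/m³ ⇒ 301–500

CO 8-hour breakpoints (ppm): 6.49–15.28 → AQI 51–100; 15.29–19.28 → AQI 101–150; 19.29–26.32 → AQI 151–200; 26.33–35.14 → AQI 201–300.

226

NO₂: 963.37 lies in 671.67–1210.19, so I_lo=101, I_hi=150, C_lo=671.67, C_hi=1210.19.
(150−101)/(1210.19−671.67) × (963.37−671.67) + 101 = 49/538.52 × 291.70 + 101 ≈ 127.54 → 128.
PM10: row 374.3–473.4 (AQI 201–300). (300−201)·(393.4−374.3)/(473.4−374.3) + 201 = 99·19.1/99.1 + 201 ≈ 220.08 → 220.
O₃: 0.2057 lies in 0.1559–0.2112, so I_lo=201, I_hi=300, C_lo=0.1559, C_hi=0.2112.
(300−201)/(0.2112−0.1559) × (0.2057−0.1559) + 201 = 99/0.0553 × 0.0498 + 201 ≈ 290.15 → 290.
SO₂ 312.23: bracket 238.95–321.25 → index 51–100; slope 49/82.30, offset 73.28.
AQI = 51 + 49/82.30·73.28 ≈ 94.63 ⇒ 95.
PM2.5: 66.908 ∈ [28.777, 112.915] ↔ index [51, 100].
51 + (66.908−28.777)·(100−51)/(112.915−28.777) = 51 + 38.131·49/84.138 ≈ 73.21, so AQI = 73.
CO 28.59: bracket 26.33–35.14 → index 201–300; slope 99/8.81, offset 2.26.
AQI = 201 + 99/8.81·2.26 ≈ 226.40 ⇒ 226.
Sub-indices: NO₂→128, PM10→220, O₃→290, SO₂→95, PM2.5→73, CO→226. Ranked high→low: 290, 226, 220, 128, 95, 73. Second-highest sub-index = 226.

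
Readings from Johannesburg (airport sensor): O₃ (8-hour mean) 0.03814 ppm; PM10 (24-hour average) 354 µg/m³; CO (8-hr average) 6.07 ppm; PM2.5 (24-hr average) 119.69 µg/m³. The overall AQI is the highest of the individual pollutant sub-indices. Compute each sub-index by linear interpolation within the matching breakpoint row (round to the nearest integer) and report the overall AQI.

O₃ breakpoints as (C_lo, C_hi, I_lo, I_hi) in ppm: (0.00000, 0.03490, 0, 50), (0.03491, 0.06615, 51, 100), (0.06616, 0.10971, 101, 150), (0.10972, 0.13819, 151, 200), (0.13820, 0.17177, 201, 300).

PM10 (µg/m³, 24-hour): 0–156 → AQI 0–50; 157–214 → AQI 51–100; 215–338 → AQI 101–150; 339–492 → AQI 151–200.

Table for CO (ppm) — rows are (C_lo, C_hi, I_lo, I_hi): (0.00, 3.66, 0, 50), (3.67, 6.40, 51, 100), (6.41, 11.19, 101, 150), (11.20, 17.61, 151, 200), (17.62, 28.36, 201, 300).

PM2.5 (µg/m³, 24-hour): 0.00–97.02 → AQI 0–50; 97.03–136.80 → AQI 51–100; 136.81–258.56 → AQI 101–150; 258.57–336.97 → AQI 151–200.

O₃: 0.03814 ∈ [0.03491, 0.06615] ↔ index [51, 100].
51 + (0.03814−0.03491)·(100−51)/(0.06615−0.03491) = 51 + 0.00323·49/0.03124 ≈ 56.07, so AQI = 56.
PM10: row 339–492 (AQI 151–200). (200−151)·(354−339)/(492−339) + 151 = 49·15/153 + 151 ≈ 155.80 → 156.
CO 6.07: bracket 3.67–6.40 → index 51–100; slope 49/2.73, offset 2.40.
AQI = 51 + 49/2.73·2.40 ≈ 94.08 ⇒ 94.
PM2.5 119.69: bracket 97.03–136.80 → index 51–100; slope 49/39.77, offset 22.66.
AQI = 51 + 49/39.77·22.66 ≈ 78.92 ⇒ 79.
Sub-indices: O₃→56, PM10→156, CO→94, PM2.5→79. Overall AQI = max = 156; dominant pollutant is PM10.

156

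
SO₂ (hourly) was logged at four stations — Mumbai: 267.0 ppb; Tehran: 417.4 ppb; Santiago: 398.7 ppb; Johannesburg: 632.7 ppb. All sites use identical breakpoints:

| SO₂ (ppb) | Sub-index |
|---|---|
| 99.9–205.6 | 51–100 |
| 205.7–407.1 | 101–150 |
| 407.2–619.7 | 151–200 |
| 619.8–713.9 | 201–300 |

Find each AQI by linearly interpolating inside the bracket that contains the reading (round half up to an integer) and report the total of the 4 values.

632

Mumbai: row 205.7–407.1 (AQI 101–150). (150−101)·(267.0−205.7)/(407.1−205.7) + 101 = 49·61.3/201.4 + 101 ≈ 115.91 → 116.
Tehran: 417.4 lies in 407.2–619.7, so I_lo=151, I_hi=200, C_lo=407.2, C_hi=619.7.
(200−151)/(619.7−407.2) × (417.4−407.2) + 151 = 49/212.5 × 10.2 + 151 ≈ 153.35 → 153.
Santiago: 398.7 ∈ [205.7, 407.1] ↔ index [101, 150].
101 + (398.7−205.7)·(150−101)/(407.1−205.7) = 101 + 193.0·49/201.4 ≈ 147.96, so AQI = 148.
Johannesburg: 632.7 ∈ [619.8, 713.9] ↔ index [201, 300].
201 + (632.7−619.8)·(300−201)/(713.9−619.8) = 201 + 12.9·99/94.1 ≈ 214.57, so AQI = 215.
AQIs: Mumbai=116, Tehran=153, Santiago=148, Johannesburg=215. Sum = 116 + 153 + 148 + 215 = 632.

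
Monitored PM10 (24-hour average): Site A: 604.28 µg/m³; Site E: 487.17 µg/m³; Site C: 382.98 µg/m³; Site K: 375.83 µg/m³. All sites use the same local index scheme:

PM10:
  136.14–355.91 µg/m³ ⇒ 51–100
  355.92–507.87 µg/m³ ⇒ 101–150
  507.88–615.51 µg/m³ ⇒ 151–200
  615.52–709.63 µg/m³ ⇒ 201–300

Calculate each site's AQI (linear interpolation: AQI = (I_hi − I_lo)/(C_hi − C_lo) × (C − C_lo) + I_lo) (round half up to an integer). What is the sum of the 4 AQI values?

Site A: 604.28 ∈ [507.88, 615.51] ↔ index [151, 200].
151 + (604.28−507.88)·(200−151)/(615.51−507.88) = 151 + 96.40·49/107.63 ≈ 194.89, so AQI = 195.
Site E: 487.17 lies in 355.92–507.87, so I_lo=101, I_hi=150, C_lo=355.92, C_hi=507.87.
(150−101)/(507.87−355.92) × (487.17−355.92) + 101 = 49/151.95 × 131.25 + 101 ≈ 143.32 → 143.
Site C: row 355.92–507.87 (AQI 101–150). (150−101)·(382.98−355.92)/(507.87−355.92) + 101 = 49·27.06/151.95 + 101 ≈ 109.73 → 110.
Site K: 375.83 lies in 355.92–507.87, so I_lo=101, I_hi=150, C_lo=355.92, C_hi=507.87.
(150−101)/(507.87−355.92) × (375.83−355.92) + 101 = 49/151.95 × 19.91 + 101 ≈ 107.42 → 107.
AQIs: Site A=195, Site E=143, Site C=110, Site K=107. Sum = 195 + 143 + 110 + 107 = 555.

555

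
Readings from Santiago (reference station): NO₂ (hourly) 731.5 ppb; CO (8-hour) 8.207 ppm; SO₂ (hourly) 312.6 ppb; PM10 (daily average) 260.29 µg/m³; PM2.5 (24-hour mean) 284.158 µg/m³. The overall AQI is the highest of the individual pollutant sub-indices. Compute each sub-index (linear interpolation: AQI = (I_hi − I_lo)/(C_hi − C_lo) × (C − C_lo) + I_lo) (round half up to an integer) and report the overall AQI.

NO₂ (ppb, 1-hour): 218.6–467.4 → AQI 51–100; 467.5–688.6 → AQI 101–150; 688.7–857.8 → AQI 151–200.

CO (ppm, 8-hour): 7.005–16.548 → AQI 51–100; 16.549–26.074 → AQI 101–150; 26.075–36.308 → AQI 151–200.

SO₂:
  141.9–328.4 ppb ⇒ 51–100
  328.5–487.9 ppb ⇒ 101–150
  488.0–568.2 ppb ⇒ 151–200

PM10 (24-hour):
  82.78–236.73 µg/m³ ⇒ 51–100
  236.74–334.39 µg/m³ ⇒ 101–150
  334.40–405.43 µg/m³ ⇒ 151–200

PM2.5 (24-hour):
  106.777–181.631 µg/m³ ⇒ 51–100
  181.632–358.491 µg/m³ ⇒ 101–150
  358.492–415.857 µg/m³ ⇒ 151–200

163

NO₂: 731.5 lies in 688.7–857.8, so I_lo=151, I_hi=200, C_lo=688.7, C_hi=857.8.
(200−151)/(857.8−688.7) × (731.5−688.7) + 151 = 49/169.1 × 42.8 + 151 ≈ 163.40 → 163.
CO: 8.207 ∈ [7.005, 16.548] ↔ index [51, 100].
51 + (8.207−7.005)·(100−51)/(16.548−7.005) = 51 + 1.202·49/9.543 ≈ 57.17, so AQI = 57.
SO₂: row 141.9–328.4 (AQI 51–100). (100−51)·(312.6−141.9)/(328.4−141.9) + 51 = 49·170.7/186.5 + 51 ≈ 95.85 → 96.
PM10 260.29: bracket 236.74–334.39 → index 101–150; slope 49/97.65, offset 23.55.
AQI = 101 + 49/97.65·23.55 ≈ 112.82 ⇒ 113.
PM2.5 284.158: bracket 181.632–358.491 → index 101–150; slope 49/176.859, offset 102.526.
AQI = 101 + 49/176.859·102.526 ≈ 129.41 ⇒ 129.
Sub-indices: NO₂→163, CO→57, SO₂→96, PM10→113, PM2.5→129. Overall AQI = max = 163; dominant pollutant is NO₂.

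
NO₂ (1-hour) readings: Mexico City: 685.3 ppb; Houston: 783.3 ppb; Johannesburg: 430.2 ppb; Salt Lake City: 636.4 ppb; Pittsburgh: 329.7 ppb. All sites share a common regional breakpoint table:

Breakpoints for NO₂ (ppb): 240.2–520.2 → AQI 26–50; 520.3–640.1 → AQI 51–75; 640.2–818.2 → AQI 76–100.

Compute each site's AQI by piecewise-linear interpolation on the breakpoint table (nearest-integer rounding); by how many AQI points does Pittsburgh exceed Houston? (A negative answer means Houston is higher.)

-61

Mexico City: 685.3 lies in 640.2–818.2, so I_lo=76, I_hi=100, C_lo=640.2, C_hi=818.2.
(100−76)/(818.2−640.2) × (685.3−640.2) + 76 = 24/178.0 × 45.1 + 76 ≈ 82.08 → 82.
Houston: row 640.2–818.2 (AQI 76–100). (100−76)·(783.3−640.2)/(818.2−640.2) + 76 = 24·143.1/178.0 + 76 ≈ 95.29 → 95.
Johannesburg: 430.2 lies in 240.2–520.2, so I_lo=26, I_hi=50, C_lo=240.2, C_hi=520.2.
(50−26)/(520.2−240.2) × (430.2−240.2) + 26 = 24/280.0 × 190.0 + 26 ≈ 42.29 → 42.
Salt Lake City: 636.4 ∈ [520.3, 640.1] ↔ index [51, 75].
51 + (636.4−520.3)·(75−51)/(640.1−520.3) = 51 + 116.1·24/119.8 ≈ 74.26, so AQI = 74.
Pittsburgh: 329.7 ∈ [240.2, 520.2] ↔ index [26, 50].
26 + (329.7−240.2)·(50−26)/(520.2−240.2) = 26 + 89.5·24/280.0 ≈ 33.67, so AQI = 34.
AQIs: Mexico City=82, Houston=95, Johannesburg=42, Salt Lake City=74, Pittsburgh=34. Pittsburgh (34) − Houston (95) = -61.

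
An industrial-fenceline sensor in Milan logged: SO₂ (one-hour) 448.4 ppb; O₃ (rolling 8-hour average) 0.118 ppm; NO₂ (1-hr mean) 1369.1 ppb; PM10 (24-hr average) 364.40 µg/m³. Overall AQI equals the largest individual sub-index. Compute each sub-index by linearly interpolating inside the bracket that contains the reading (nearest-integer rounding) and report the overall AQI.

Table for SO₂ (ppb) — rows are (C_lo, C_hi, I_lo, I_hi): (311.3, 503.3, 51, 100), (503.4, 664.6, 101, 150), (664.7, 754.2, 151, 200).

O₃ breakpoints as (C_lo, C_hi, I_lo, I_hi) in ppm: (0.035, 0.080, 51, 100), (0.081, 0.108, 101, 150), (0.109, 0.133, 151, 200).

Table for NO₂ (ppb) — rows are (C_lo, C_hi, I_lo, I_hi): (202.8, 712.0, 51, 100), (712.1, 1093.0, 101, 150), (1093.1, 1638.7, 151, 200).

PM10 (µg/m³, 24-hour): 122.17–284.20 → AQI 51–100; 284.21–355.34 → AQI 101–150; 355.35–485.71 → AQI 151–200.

SO₂: 448.4 lies in 311.3–503.3, so I_lo=51, I_hi=100, C_lo=311.3, C_hi=503.3.
(100−51)/(503.3−311.3) × (448.4−311.3) + 51 = 49/192.0 × 137.1 + 51 ≈ 85.99 → 86.
O₃: 0.118 ∈ [0.109, 0.133] ↔ index [151, 200].
151 + (0.118−0.109)·(200−151)/(0.133−0.109) = 151 + 0.009·49/0.024 ≈ 169.38, so AQI = 169.
NO₂: row 1093.1–1638.7 (AQI 151–200). (200−151)·(1369.1−1093.1)/(1638.7−1093.1) + 151 = 49·276.0/545.6 + 151 ≈ 175.79 → 176.
PM10: 364.40 ∈ [355.35, 485.71] ↔ index [151, 200].
151 + (364.40−355.35)·(200−151)/(485.71−355.35) = 151 + 9.05·49/130.36 ≈ 154.40, so AQI = 154.
Sub-indices: SO₂→86, O₃→169, NO₂→176, PM10→154. Overall AQI = max = 176; dominant pollutant is NO₂.
AQI 176: Unhealthy.

176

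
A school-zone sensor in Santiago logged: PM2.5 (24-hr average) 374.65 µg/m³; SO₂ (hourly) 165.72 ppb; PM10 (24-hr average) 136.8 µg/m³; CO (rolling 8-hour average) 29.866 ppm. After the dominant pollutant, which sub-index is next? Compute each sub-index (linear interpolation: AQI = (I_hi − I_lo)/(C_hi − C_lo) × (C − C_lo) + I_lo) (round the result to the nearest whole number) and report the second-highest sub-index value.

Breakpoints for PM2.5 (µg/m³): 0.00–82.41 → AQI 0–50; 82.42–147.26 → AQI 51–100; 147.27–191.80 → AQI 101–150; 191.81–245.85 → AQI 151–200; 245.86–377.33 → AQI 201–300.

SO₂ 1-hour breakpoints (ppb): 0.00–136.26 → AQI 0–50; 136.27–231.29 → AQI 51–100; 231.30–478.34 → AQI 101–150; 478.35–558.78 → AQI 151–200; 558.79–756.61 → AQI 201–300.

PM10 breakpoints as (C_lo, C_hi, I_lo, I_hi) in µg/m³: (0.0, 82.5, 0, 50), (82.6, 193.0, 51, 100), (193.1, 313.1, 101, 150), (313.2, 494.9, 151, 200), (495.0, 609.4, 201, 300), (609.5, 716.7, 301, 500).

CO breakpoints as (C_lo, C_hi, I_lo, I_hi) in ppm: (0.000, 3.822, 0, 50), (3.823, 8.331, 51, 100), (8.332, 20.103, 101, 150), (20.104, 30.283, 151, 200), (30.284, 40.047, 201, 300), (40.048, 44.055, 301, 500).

198

PM2.5: 374.65 ∈ [245.86, 377.33] ↔ index [201, 300].
201 + (374.65−245.86)·(300−201)/(377.33−245.86) = 201 + 128.79·99/131.47 ≈ 297.98, so AQI = 298.
SO₂: row 136.27–231.29 (AQI 51–100). (100−51)·(165.72−136.27)/(231.29−136.27) + 51 = 49·29.45/95.02 + 51 ≈ 66.19 → 66.
PM10: row 82.6–193.0 (AQI 51–100). (100−51)·(136.8−82.6)/(193.0−82.6) + 51 = 49·54.2/110.4 + 51 ≈ 75.06 → 75.
CO: 29.866 lies in 20.104–30.283, so I_lo=151, I_hi=200, C_lo=20.104, C_hi=30.283.
(200−151)/(30.283−20.104) × (29.866−20.104) + 151 = 49/10.179 × 9.762 + 151 ≈ 197.99 → 198.
Sub-indices: PM2.5→298, SO₂→66, PM10→75, CO→198. Ranked high→low: 298, 198, 75, 66. Second-highest sub-index = 198.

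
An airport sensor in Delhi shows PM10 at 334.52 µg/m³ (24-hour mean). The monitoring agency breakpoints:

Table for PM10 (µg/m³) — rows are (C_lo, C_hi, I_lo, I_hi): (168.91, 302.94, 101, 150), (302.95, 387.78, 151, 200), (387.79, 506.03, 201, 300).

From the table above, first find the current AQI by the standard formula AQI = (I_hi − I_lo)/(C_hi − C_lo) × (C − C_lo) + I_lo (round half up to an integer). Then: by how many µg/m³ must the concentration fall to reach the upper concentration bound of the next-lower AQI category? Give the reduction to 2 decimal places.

31.58

PM10: row 302.95–387.78 (AQI 151–200). (200−151)·(334.52−302.95)/(387.78−302.95) + 151 = 49·31.57/84.83 + 151 ≈ 169.24 → 169.
Current AQI 169 is in the Unhealthy range (151–200). The next-lower category tops out at AQI 150, whose upper concentration bound is 302.94 µg/m³.
Reduction needed = 334.52 − 302.94 = 31.58 µg/m³.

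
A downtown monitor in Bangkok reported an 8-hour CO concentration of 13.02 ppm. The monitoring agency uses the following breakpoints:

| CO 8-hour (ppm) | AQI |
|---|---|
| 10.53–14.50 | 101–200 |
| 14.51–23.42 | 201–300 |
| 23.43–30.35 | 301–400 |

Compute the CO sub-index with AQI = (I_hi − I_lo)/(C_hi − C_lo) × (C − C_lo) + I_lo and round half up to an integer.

CO: 13.02 ∈ [10.53, 14.50] ↔ index [101, 200].
101 + (13.02−10.53)·(200−101)/(14.50−10.53) = 101 + 2.49·99/3.97 ≈ 163.09, so AQI = 163.

163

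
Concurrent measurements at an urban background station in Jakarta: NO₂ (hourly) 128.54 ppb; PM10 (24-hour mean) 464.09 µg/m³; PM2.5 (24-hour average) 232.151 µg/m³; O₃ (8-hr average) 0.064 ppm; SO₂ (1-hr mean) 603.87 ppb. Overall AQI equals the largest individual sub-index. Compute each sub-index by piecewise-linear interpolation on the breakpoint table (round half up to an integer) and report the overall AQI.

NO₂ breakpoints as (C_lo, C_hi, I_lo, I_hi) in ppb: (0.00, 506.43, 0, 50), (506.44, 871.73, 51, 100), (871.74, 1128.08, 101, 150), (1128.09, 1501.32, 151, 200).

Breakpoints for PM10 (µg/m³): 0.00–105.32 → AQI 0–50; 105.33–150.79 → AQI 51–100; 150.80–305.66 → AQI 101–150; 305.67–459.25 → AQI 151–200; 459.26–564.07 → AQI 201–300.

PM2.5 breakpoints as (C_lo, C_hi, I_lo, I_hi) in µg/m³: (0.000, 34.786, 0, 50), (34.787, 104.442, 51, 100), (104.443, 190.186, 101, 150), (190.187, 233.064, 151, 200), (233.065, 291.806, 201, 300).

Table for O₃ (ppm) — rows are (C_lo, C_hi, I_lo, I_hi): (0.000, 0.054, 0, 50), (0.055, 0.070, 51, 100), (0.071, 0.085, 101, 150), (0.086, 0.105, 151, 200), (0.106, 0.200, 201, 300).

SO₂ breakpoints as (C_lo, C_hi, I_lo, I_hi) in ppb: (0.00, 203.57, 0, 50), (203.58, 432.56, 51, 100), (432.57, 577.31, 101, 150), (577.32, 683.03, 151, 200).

206

NO₂: 128.54 ∈ [0.00, 506.43] ↔ index [0, 50].
0 + (128.54−0.00)·(50−0)/(506.43−0.00) = 0 + 128.54·50/506.43 ≈ 12.69, so AQI = 13.
PM10 464.09: bracket 459.26–564.07 → index 201–300; slope 99/104.81, offset 4.83.
AQI = 201 + 99/104.81·4.83 ≈ 205.56 ⇒ 206.
PM2.5 232.151: bracket 190.187–233.064 → index 151–200; slope 49/42.877, offset 41.964.
AQI = 151 + 49/42.877·41.964 ≈ 198.96 ⇒ 199.
O₃: 0.064 lies in 0.055–0.070, so I_lo=51, I_hi=100, C_lo=0.055, C_hi=0.070.
(100−51)/(0.070−0.055) × (0.064−0.055) + 51 = 49/0.015 × 0.009 + 51 ≈ 80.40 → 80.
SO₂: row 577.32–683.03 (AQI 151–200). (200−151)·(603.87−577.32)/(683.03−577.32) + 151 = 49·26.55/105.71 + 151 ≈ 163.31 → 163.
Sub-indices: NO₂→13, PM10→206, PM2.5→199, O₃→80, SO₂→163. Overall AQI = max = 206; dominant pollutant is PM10.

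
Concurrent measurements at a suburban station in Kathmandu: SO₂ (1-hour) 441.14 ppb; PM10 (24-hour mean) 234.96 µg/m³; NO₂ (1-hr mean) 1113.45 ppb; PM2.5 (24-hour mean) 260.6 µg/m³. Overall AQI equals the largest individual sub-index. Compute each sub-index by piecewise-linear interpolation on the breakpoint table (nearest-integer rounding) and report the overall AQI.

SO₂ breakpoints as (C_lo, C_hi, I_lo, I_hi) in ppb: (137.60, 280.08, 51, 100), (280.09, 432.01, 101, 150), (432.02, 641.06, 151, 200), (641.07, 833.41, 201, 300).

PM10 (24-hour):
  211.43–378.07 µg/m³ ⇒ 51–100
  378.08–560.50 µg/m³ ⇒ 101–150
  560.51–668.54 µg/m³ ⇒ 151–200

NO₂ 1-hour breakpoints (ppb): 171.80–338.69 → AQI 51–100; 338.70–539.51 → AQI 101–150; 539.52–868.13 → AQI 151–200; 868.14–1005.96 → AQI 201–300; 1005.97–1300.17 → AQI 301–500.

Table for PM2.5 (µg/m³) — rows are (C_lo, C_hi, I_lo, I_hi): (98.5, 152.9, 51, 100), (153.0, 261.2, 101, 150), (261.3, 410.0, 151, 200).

SO₂: row 432.02–641.06 (AQI 151–200). (200−151)·(441.14−432.02)/(641.06−432.02) + 151 = 49·9.12/209.04 + 151 ≈ 153.14 → 153.
PM10: row 211.43–378.07 (AQI 51–100). (100−51)·(234.96−211.43)/(378.07−211.43) + 51 = 49·23.53/166.64 + 51 ≈ 57.92 → 58.
NO₂ 1113.45: bracket 1005.97–1300.17 → index 301–500; slope 199/294.20, offset 107.48.
AQI = 301 + 199/294.20·107.48 ≈ 373.70 ⇒ 374.
PM2.5 260.6: bracket 153.0–261.2 → index 101–150; slope 49/108.2, offset 107.6.
AQI = 101 + 49/108.2·107.6 ≈ 149.73 ⇒ 150.
Sub-indices: SO₂→153, PM10→58, NO₂→374, PM2.5→150. Overall AQI = max = 374; dominant pollutant is NO₂.

374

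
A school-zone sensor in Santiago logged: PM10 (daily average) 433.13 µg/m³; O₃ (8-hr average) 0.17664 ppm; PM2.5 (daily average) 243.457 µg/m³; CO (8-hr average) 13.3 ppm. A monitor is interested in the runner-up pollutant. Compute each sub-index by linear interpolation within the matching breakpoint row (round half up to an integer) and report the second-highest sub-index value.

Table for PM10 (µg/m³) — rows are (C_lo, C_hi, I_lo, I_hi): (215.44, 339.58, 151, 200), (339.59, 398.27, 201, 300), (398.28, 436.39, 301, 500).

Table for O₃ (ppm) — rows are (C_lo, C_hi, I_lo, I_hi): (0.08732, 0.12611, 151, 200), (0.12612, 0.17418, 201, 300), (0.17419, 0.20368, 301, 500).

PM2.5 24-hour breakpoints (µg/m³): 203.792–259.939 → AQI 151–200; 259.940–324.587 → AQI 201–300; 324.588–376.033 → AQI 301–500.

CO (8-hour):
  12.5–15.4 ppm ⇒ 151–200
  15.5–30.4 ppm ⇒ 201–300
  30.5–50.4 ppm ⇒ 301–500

PM10: 433.13 lies in 398.28–436.39, so I_lo=301, I_hi=500, C_lo=398.28, C_hi=436.39.
(500−301)/(436.39−398.28) × (433.13−398.28) + 301 = 199/38.11 × 34.85 + 301 ≈ 482.98 → 483.
O₃: 0.17664 ∈ [0.17419, 0.20368] ↔ index [301, 500].
301 + (0.17664−0.17419)·(500−301)/(0.20368−0.17419) = 301 + 0.00245·199/0.02949 ≈ 317.53, so AQI = 318.
PM2.5 243.457: bracket 203.792–259.939 → index 151–200; slope 49/56.147, offset 39.665.
AQI = 151 + 49/56.147·39.665 ≈ 185.62 ⇒ 186.
CO: row 12.5–15.4 (AQI 151–200). (200−151)·(13.3−12.5)/(15.4−12.5) + 151 = 49·0.8/2.9 + 151 ≈ 164.52 → 165.
Sub-indices: PM10→483, O₃→318, PM2.5→186, CO→165. Ranked high→low: 483, 318, 186, 165. Second-highest sub-index = 318.

318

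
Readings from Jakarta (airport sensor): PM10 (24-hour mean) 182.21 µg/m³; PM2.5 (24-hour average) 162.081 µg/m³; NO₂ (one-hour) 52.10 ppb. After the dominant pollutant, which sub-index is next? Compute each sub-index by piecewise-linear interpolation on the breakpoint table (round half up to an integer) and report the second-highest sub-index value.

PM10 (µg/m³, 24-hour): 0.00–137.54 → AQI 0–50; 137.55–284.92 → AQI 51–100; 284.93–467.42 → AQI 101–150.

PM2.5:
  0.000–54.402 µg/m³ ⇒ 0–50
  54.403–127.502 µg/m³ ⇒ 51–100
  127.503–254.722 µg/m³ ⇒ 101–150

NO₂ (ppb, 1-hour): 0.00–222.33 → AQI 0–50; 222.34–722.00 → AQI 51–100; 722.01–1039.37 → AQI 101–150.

66

PM10: 182.21 ∈ [137.55, 284.92] ↔ index [51, 100].
51 + (182.21−137.55)·(100−51)/(284.92−137.55) = 51 + 44.66·49/147.37 ≈ 65.85, so AQI = 66.
PM2.5: 162.081 lies in 127.503–254.722, so I_lo=101, I_hi=150, C_lo=127.503, C_hi=254.722.
(150−101)/(254.722−127.503) × (162.081−127.503) + 101 = 49/127.219 × 34.578 + 101 ≈ 114.32 → 114.
NO₂ 52.10: bracket 0.00–222.33 → index 0–50; slope 50/222.33, offset 52.10.
AQI = 0 + 50/222.33·52.10 ≈ 11.72 ⇒ 12.
Sub-indices: PM10→66, PM2.5→114, NO₂→12. Ranked high→low: 114, 66, 12. Second-highest sub-index = 66.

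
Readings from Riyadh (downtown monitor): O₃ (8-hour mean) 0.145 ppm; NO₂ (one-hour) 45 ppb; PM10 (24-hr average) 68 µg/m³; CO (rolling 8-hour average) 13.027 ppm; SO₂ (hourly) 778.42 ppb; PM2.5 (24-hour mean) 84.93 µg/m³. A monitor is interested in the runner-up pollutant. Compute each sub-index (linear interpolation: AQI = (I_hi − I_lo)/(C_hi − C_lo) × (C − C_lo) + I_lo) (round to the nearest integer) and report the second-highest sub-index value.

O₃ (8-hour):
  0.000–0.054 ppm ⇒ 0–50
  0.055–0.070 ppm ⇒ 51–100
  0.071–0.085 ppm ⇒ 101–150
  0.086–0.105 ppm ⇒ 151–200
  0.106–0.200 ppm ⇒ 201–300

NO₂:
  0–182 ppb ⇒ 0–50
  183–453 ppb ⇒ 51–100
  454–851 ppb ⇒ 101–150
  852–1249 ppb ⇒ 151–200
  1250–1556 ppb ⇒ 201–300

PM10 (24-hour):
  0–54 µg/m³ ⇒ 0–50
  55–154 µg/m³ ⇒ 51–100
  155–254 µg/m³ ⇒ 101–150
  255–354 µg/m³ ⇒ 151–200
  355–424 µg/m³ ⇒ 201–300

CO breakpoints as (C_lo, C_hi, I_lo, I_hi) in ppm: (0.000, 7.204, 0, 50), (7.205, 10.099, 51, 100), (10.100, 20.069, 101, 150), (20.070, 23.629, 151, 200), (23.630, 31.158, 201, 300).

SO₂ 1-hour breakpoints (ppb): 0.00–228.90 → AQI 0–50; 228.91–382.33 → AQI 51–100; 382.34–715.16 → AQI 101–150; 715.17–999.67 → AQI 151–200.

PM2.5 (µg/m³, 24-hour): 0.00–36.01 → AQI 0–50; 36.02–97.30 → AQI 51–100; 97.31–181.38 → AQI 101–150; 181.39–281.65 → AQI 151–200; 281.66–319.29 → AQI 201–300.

162

O₃: 0.145 ∈ [0.106, 0.200] ↔ index [201, 300].
201 + (0.145−0.106)·(300−201)/(0.200−0.106) = 201 + 0.039·99/0.094 ≈ 242.07, so AQI = 242.
NO₂: 45 ∈ [0, 182] ↔ index [0, 50].
0 + (45−0)·(50−0)/(182−0) = 0 + 45·50/182 ≈ 12.36, so AQI = 12.
PM10: 68 ∈ [55, 154] ↔ index [51, 100].
51 + (68−55)·(100−51)/(154−55) = 51 + 13·49/99 ≈ 57.43, so AQI = 57.
CO: row 10.100–20.069 (AQI 101–150). (150−101)·(13.027−10.100)/(20.069−10.100) + 101 = 49·2.927/9.969 + 101 ≈ 115.39 → 115.
SO₂ 778.42: bracket 715.17–999.67 → index 151–200; slope 49/284.50, offset 63.25.
AQI = 151 + 49/284.50·63.25 ≈ 161.89 ⇒ 162.
PM2.5 84.93: bracket 36.02–97.30 → index 51–100; slope 49/61.28, offset 48.91.
AQI = 51 + 49/61.28·48.91 ≈ 90.11 ⇒ 90.
Sub-indices: O₃→242, NO₂→12, PM10→57, CO→115, SO₂→162, PM2.5→90. Ranked high→low: 242, 162, 115, 90, 57, 12. Second-highest sub-index = 162.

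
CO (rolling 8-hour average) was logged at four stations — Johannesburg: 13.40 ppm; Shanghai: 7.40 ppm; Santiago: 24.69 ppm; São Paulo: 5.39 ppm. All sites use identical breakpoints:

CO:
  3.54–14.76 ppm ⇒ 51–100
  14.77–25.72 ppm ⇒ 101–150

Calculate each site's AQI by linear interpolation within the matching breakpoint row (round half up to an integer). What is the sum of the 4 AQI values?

366

Johannesburg 13.40: bracket 3.54–14.76 → index 51–100; slope 49/11.22, offset 9.86.
AQI = 51 + 49/11.22·9.86 ≈ 94.06 ⇒ 94.
Shanghai 7.40: bracket 3.54–14.76 → index 51–100; slope 49/11.22, offset 3.86.
AQI = 51 + 49/11.22·3.86 ≈ 67.86 ⇒ 68.
Santiago 24.69: bracket 14.77–25.72 → index 101–150; slope 49/10.95, offset 9.92.
AQI = 101 + 49/10.95·9.92 ≈ 145.39 ⇒ 145.
São Paulo: 5.39 lies in 3.54–14.76, so I_lo=51, I_hi=100, C_lo=3.54, C_hi=14.76.
(100−51)/(14.76−3.54) × (5.39−3.54) + 51 = 49/11.22 × 1.85 + 51 ≈ 59.08 → 59.
AQIs: Johannesburg=94, Shanghai=68, Santiago=145, São Paulo=59. Sum = 94 + 68 + 145 + 59 = 366.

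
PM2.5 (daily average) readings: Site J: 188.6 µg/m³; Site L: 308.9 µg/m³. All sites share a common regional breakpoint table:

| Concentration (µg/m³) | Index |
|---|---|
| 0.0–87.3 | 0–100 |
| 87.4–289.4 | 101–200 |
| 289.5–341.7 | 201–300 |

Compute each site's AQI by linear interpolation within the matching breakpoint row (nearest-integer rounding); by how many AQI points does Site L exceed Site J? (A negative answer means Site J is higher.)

Site J: 188.6 lies in 87.4–289.4, so I_lo=101, I_hi=200, C_lo=87.4, C_hi=289.4.
(200−101)/(289.4−87.4) × (188.6−87.4) + 101 = 99/202.0 × 101.2 + 101 ≈ 150.60 → 151.
Site L: 308.9 lies in 289.5–341.7, so I_lo=201, I_hi=300, C_lo=289.5, C_hi=341.7.
(300−201)/(341.7−289.5) × (308.9−289.5) + 201 = 99/52.2 × 19.4 + 201 ≈ 237.79 → 238.
AQIs: Site J=151, Site L=238. Site L (238) − Site J (151) = 87.

87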